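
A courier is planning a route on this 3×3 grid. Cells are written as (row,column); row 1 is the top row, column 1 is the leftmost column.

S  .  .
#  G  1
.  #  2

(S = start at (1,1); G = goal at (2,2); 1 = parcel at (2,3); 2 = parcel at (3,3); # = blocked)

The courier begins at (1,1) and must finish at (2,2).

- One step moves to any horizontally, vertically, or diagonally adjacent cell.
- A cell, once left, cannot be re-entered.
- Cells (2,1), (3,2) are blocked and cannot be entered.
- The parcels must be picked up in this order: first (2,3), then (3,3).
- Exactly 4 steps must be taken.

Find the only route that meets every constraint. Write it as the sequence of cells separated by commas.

The waypoints must appear in the order (2,3), (3,3), with no cell reused.
Route from (1,1): right 1 to (1,2), down-right 1 to (2,3), down 1 to (3,3), up-left 1 to (2,2) — 4 moves in all.
Check: order respected (1 at step 2, 2 at step 3); 4 moves as required.

(1,1), (1,2), (2,3), (3,3), (2,2)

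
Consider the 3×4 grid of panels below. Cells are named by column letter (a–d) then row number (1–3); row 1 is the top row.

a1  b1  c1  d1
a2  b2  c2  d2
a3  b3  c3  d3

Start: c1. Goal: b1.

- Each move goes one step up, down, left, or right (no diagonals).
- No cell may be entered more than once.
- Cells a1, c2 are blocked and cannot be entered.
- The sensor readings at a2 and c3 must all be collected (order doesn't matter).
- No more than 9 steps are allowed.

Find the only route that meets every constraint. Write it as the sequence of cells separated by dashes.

The 9-move cap with required stops at a2, c3 leaves no slack for detours.
Route from c1: right to d1, 2× down (reaching d3), 3× left (reaching a3), up to a2, right to b2, up to b1 — 9 moves in all.
Check: all required cells visited; 9 ≤ 9 moves.

c1 - d1 - d2 - d3 - c3 - b3 - a3 - a2 - b2 - b1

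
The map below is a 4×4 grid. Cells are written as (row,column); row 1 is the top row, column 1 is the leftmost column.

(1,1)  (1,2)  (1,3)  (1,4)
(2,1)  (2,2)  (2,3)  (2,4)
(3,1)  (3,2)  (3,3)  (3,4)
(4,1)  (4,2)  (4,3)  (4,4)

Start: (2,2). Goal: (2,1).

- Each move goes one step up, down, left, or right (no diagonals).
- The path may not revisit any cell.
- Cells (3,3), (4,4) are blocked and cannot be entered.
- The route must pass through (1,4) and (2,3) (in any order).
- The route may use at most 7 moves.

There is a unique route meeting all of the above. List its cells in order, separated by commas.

(2,2), (2,3), (2,4), (1,4), (1,3), (1,2), (1,1), (2,1)

Any route must reach (1,4) and (2,3) and still end at (2,1) within 7 moves, so the order of the required stops is forced.
Route from (2,2): 2× right (reaching (2,4)), up to (1,4), 3× left (reaching (1,1)), down to (2,1) — 7 moves in all.
Check: all required cells visited; 7 ≤ 7 moves.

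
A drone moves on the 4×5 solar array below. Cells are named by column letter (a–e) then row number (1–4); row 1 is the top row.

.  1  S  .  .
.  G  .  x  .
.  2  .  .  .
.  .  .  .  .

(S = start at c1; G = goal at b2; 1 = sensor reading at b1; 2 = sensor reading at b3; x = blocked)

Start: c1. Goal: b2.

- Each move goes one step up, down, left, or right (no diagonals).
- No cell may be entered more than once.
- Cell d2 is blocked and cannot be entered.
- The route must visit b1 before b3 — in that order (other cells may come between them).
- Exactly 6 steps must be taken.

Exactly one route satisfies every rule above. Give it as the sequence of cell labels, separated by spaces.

The waypoints must appear in the order b1, b3, with no cell reused.
Route from c1: left 2 to a1, down 2 to a3, right 1 to b3, up 1 to b2 — 6 moves in all.
Check: order respected (1 at step 1, 2 at step 5); 6 moves as required.

c1 b1 a1 a2 a3 b3 b2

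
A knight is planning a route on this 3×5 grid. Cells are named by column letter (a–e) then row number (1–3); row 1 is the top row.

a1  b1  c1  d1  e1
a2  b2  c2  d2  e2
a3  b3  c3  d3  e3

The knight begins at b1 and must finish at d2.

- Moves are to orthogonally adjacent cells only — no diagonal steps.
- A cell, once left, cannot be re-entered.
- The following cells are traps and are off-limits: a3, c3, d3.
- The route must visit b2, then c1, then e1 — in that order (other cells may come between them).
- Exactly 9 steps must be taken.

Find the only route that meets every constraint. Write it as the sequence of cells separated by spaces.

b1 a1 a2 b2 c2 c1 d1 e1 e2 d2

The waypoints must appear in the order b2, c1, e1, with no cell reused.
Route from b1: left to a1, down to a2, 2× right (reaching c2), up to c1, 2× right (reaching e1), down to e2, left to d2 — 9 moves in all.
Check: order respected (b2 at step 3, c1 at step 5, e1 at step 7); 9 moves as required.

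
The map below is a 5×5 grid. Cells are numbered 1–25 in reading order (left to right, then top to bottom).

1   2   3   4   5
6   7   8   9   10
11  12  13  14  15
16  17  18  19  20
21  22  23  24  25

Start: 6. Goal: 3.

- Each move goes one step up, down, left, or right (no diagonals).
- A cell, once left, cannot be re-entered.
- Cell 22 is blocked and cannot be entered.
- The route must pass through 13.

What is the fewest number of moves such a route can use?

Any route passes through 13 somewhere between 6 and 3. Summing Manhattan distances along the two legs (6 → 13 → 3) gives a lower bound of 3 + 2 = 5 moves.
A route of 5 moves achieves this: 6 → 11 → 12 → 13 → 8 → 3.
Since 5 matches the lower bound, it is optimal.

5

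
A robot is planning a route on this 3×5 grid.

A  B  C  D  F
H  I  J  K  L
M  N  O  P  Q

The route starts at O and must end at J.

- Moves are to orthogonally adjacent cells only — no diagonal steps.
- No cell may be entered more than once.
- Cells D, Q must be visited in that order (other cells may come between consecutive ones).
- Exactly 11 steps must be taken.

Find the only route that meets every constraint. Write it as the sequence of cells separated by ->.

O -> N -> I -> B -> C -> D -> F -> L -> Q -> P -> K -> J

The waypoints must appear in the order D, Q, with no cell reused.
Route from O: left 1 to N, up 2 to B, right 3 to F, down 2 to Q, left 1 to P, up 1 to K, left 1 to J — 11 moves in all.
Check: order respected (D at step 5, Q at step 8); 11 moves as required.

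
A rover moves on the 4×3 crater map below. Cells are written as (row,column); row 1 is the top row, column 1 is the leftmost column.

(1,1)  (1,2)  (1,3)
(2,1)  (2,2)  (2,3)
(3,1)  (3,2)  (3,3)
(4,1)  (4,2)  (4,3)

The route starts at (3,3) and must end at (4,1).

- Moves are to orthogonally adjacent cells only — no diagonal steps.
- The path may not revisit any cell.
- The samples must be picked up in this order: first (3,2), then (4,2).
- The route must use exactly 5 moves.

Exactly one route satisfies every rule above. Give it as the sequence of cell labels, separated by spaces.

The waypoints must appear in the order (3,2), (4,2), with no cell reused.
Route from (3,3): up 1 to (2,3), left 1 to (2,2), down 2 to (4,2), left 1 to (4,1) — 5 moves in all.
Check: order respected ((3,2) at step 3, (4,2) at step 4); 5 moves as required.

(3,3) (2,3) (2,2) (3,2) (4,2) (4,1)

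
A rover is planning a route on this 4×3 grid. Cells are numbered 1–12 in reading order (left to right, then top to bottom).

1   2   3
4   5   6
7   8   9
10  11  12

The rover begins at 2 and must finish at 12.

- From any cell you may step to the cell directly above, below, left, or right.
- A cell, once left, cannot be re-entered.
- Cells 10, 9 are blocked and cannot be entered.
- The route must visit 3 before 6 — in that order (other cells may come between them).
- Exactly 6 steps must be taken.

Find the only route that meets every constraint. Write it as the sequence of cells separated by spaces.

2 3 6 5 8 11 12

The waypoints must appear in the order 3, 6, with no cell reused.
Route from 2: right to 3, down to 6, left to 5, 2× down (reaching 11), right to 12 — 6 moves in all.
Check: order respected (3 at step 1, 6 at step 2); 6 moves as required.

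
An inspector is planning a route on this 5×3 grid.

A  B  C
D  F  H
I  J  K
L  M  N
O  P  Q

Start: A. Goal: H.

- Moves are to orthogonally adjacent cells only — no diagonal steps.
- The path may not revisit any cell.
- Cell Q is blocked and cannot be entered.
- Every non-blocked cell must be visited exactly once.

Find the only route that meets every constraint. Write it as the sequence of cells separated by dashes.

Need to visit all 14 open cells exactly once, starting at A and ending at H.
Route from A: down 4 to O, right 1 to P, up 1 to M, right 1 to N, up 1 to K, left 1 to J, up 2 to B, right 1 to C, down 1 to H — 13 moves in all.
Check: all 14 open cells covered.

A - D - I - L - O - P - M - N - K - J - F - B - C - H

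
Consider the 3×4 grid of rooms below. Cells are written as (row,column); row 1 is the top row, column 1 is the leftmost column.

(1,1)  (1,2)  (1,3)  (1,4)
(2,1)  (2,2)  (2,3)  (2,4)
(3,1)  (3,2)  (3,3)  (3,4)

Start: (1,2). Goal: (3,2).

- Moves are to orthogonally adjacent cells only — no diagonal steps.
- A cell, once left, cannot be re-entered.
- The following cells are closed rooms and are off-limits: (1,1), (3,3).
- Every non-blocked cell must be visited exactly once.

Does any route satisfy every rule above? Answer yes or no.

no

Cell (3,4) has only one open neighbour but is neither the start nor the goal, so a Hamiltonian route would have to both enter and leave it through the same neighbour — impossible without revisiting.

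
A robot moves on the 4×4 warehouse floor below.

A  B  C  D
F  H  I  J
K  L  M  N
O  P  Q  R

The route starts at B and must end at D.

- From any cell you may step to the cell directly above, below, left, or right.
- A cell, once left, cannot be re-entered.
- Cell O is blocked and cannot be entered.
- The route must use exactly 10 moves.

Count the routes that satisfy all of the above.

Need simple routes of exactly 10 moves from B to D (Manhattan distance 2, so 4 moves are spent on a detour and 4 undoing it).
Branch systematically from the start, pruning whenever the remaining move budget drops below the Manhattan distance to D or differs from it in parity. Grouping the completions by first move — via H: 12; via A: 14; via C: 5 — and summing: 12 + 14 + 5 = 31.
That gives 31 routes.

31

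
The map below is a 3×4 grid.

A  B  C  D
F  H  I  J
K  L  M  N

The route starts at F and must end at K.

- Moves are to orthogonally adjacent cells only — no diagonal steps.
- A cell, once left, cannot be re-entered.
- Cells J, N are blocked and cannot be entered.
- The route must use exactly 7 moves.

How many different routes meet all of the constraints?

4

Need simple routes of exactly 7 moves from F to K (Manhattan distance 1, so 3 moves are spent on a detour and 3 undoing it).
Enumerating: F A B H I M L K | F A B C I M L K | F A B C I H L K | F H B C I M L K.
That gives 4 routes.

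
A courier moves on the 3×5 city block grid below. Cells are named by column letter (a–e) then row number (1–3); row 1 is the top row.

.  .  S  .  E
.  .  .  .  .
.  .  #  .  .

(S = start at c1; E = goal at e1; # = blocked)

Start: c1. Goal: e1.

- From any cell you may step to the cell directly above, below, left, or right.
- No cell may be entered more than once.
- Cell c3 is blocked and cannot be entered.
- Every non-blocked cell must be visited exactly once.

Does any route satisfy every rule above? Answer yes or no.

no

Colour the cells like a checkerboard: each orthogonal step flips colour, so a Hamiltonian route alternates colours. Here there are 7 cells of one colour and 7 of the other, with start on the same colour as the goal — the counts and endpoints can't be arranged into an alternating sequence of length 14, so no Hamiltonian route exists.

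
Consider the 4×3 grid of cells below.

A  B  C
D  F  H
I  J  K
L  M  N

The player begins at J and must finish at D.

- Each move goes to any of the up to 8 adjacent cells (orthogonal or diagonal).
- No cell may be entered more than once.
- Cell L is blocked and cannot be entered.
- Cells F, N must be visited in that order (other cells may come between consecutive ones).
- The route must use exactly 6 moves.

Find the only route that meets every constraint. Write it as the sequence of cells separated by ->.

The waypoints must appear in the order F, N, with no cell reused.
Route from J: up to F, down-right to K, down to N, left to M, up-left to I, up to D — 6 moves in all.
Check: order respected (F at step 1, N at step 3); 6 moves as required.

J -> F -> K -> N -> M -> I -> D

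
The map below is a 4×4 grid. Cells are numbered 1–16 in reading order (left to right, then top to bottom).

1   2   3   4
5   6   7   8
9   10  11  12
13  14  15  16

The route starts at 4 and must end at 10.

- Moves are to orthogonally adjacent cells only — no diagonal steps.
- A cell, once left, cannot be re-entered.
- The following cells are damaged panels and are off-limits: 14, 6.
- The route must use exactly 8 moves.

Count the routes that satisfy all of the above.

Need simple routes of exactly 8 moves from 4 to 10 (Manhattan distance 4, so 2 moves are spent on a detour and 2 undoing it).
Enumerating: 4 8 7 3 2 1 5 9 10 | 4 3 7 8 12 16 15 11 10.
That gives 2 routes.

2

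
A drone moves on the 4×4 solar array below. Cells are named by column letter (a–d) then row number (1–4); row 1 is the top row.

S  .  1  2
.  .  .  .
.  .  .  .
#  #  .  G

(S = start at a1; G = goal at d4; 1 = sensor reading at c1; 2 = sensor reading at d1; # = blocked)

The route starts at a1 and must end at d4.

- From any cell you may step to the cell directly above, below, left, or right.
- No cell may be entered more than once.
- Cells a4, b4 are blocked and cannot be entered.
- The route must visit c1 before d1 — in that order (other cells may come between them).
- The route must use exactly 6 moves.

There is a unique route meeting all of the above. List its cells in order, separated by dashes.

a1 - b1 - c1 - d1 - d2 - d3 - d4

The waypoints must appear in the order c1, d1, with no cell reused.
Route from a1: right 3 to d1, down 3 to d4 — 6 moves in all.
Check: order respected (1 at step 2, 2 at step 3); 6 moves as required.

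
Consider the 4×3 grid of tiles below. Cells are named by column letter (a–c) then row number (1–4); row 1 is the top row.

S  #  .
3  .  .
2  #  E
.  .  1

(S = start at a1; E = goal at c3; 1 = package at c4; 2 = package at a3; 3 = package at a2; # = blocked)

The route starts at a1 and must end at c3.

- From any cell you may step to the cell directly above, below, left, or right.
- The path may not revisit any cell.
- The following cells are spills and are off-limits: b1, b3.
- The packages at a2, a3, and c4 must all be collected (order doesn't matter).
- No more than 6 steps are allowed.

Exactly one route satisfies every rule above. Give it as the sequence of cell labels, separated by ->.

a1 -> a2 -> a3 -> a4 -> b4 -> c4 -> c3

The budget equals the shortest possible length, so every move has to be on a shortest route through the required cells.
Route from a1: 3× down (reaching a4), 2× right (reaching c4), up to c3 — 6 moves in all.
Check: all required cells visited; 6 ≤ 6 moves.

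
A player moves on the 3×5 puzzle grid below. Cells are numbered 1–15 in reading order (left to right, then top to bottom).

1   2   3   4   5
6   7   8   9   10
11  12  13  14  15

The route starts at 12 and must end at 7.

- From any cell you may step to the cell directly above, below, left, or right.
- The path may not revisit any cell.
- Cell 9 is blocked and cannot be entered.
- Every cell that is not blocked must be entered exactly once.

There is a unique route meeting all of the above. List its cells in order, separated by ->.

12 -> 11 -> 6 -> 1 -> 2 -> 3 -> 4 -> 5 -> 10 -> 15 -> 14 -> 13 -> 8 -> 7

Need to visit all 14 open cells exactly once, starting at 12 and ending at 7.
Cell 11 has only two open neighbours (6 and 12), so the path must pass straight through it: one of those is the cell it's entered from and the other is where it exits.
Route from 12: left to 11, 2× up (reaching 1), 4× right (reaching 5), 2× down (reaching 15), 2× left (reaching 13), up to 8, left to 7 — 13 moves in all.
Check: all 14 open cells covered.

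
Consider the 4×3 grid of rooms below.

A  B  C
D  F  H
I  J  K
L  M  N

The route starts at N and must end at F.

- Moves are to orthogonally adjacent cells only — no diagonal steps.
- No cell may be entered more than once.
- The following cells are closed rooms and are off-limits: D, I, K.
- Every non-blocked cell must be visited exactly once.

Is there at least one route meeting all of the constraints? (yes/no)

no

Cell A has only one open neighbour but is neither the start nor the goal, so a Hamiltonian route would have to both enter and leave it through the same neighbour — impossible without revisiting.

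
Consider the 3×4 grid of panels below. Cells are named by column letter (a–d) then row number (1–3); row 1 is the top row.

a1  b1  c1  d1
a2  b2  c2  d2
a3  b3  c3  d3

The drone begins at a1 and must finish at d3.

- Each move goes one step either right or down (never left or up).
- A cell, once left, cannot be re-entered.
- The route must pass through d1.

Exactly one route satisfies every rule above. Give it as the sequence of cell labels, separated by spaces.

Moves only go right or down, so the column and row indices never decrease.
Route from a1: 3× right (reaching d1), 2× down (reaching d3) — 5 moves in all.
Check: all required cells visited.

a1 b1 c1 d1 d2 d3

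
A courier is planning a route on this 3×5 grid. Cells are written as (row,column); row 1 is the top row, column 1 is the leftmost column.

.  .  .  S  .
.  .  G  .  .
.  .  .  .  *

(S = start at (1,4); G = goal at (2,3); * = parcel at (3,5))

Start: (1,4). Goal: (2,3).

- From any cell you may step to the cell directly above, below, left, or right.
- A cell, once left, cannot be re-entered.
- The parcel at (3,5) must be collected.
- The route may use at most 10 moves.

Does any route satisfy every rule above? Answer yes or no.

One route that works: (1,4) → (2,4) → (2,5) → (3,5) → (3,4) → (3,3) → (2,3).

yes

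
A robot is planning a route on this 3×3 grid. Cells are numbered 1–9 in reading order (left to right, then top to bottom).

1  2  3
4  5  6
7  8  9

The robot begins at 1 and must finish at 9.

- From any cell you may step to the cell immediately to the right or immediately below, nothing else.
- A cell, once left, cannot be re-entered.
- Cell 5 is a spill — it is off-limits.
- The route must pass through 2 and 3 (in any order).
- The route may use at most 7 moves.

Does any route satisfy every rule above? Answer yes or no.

yes

One route that works: 1 → 2 → 3 → 6 → 9.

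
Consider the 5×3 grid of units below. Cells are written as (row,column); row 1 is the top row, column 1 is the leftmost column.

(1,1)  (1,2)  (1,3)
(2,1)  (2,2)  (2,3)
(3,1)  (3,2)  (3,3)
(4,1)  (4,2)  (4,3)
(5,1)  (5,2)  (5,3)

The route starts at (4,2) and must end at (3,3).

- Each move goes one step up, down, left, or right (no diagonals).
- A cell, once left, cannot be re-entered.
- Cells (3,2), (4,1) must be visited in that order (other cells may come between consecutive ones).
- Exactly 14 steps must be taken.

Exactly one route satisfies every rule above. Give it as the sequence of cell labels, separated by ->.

(4,2) -> (3,2) -> (2,2) -> (2,3) -> (1,3) -> (1,2) -> (1,1) -> (2,1) -> (3,1) -> (4,1) -> (5,1) -> (5,2) -> (5,3) -> (4,3) -> (3,3)

The waypoints must appear in the order (3,2), (4,1), with no cell reused.
Route from (4,2): 2× up (reaching (2,2)), right to (2,3), up to (1,3), 2× left (reaching (1,1)), 4× down (reaching (5,1)), 2× right (reaching (5,3)), 2× up (reaching (3,3)) — 14 moves in all.
Check: order respected ((3,2) at step 1, (4,1) at step 9); 14 moves as required.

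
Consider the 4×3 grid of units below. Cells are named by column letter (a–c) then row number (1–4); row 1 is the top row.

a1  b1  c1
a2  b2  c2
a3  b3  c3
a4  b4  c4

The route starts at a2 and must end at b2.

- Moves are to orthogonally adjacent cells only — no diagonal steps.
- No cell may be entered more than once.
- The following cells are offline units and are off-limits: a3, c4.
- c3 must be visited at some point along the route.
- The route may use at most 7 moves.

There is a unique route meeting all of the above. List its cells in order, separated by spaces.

Any route must reach c3 and still end at b2 within 7 moves, so the order of the required stops is forced.
Route from a2: up to a1, 2× right (reaching c1), 2× down (reaching c3), left to b3, up to b2 — 7 moves in all.
Check: all required cells visited; 7 ≤ 7 moves.

a2 a1 b1 c1 c2 c3 b3 b2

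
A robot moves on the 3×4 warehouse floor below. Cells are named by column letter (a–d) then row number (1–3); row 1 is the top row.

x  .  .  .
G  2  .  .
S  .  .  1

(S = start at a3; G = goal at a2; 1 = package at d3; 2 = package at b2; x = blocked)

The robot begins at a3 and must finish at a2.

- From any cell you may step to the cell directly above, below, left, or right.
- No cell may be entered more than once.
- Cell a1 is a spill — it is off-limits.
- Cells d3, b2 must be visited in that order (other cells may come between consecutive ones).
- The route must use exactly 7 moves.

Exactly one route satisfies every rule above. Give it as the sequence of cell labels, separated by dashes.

a3 - b3 - c3 - d3 - d2 - c2 - b2 - a2

The waypoints must appear in the order d3, b2, with no cell reused.
Route from a3: 3× right (reaching d3), up to d2, 3× left (reaching a2) — 7 moves in all.
Check: order respected (1 at step 3, 2 at step 6); 7 moves as required.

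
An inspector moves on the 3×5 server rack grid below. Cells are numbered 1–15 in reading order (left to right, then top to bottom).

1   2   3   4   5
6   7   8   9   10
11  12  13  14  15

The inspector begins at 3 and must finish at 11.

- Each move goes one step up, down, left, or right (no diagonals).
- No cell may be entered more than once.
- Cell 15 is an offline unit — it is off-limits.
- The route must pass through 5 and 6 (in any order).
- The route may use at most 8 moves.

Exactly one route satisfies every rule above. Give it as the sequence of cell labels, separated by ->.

Any route must reach 5 and 6 and still end at 11 within 8 moves, so the order of the required stops is forced.
Route from 3: right 2 to 5, down 1 to 10, left 4 to 6, down 1 to 11 — 8 moves in all.
Check: all required cells visited; 8 ≤ 8 moves.

3 -> 4 -> 5 -> 10 -> 9 -> 8 -> 7 -> 6 -> 11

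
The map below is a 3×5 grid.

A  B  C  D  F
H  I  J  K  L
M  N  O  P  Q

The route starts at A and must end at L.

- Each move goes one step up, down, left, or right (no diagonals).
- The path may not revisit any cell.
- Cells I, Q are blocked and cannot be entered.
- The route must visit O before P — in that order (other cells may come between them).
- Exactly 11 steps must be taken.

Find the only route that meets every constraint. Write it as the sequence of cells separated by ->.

A -> H -> M -> N -> O -> P -> K -> J -> C -> D -> F -> L

The waypoints must appear in the order O, P, with no cell reused.
Route from A: 2× down (reaching M), 3× right (reaching P), up to K, left to J, up to C, 2× right (reaching F), down to L — 11 moves in all.
Check: order respected (O at step 4, P at step 5); 11 moves as required.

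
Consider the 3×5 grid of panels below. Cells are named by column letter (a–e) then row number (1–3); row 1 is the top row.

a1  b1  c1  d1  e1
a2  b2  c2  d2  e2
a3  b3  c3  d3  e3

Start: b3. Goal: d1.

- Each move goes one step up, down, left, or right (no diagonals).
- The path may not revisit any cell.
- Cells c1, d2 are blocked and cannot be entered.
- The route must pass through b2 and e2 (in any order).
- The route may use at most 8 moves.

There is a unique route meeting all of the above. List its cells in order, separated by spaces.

b3 b2 c2 c3 d3 e3 e2 e1 d1

Any route must reach b2 and e2 and still end at d1 within 8 moves, so the order of the required stops is forced.
Route from b3: up to b2, right to c2, down to c3, 2× right (reaching e3), 2× up (reaching e1), left to d1 — 8 moves in all.
Check: all required cells visited; 8 ≤ 8 moves.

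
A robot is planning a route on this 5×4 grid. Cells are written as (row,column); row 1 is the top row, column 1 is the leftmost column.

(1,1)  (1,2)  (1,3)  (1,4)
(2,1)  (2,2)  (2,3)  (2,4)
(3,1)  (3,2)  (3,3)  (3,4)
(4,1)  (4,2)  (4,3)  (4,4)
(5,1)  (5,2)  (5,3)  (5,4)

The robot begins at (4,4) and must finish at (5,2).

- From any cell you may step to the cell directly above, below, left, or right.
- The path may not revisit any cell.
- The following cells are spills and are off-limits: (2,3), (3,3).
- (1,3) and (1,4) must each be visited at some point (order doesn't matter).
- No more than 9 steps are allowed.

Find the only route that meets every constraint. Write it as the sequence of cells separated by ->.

The budget equals the shortest possible length, so every move has to be on a shortest route through the required cells.
Route from (4,4): 3× up (reaching (1,4)), 2× left (reaching (1,2)), 4× down (reaching (5,2)) — 9 moves in all.
Check: all required cells visited; 9 ≤ 9 moves.

(4,4) -> (3,4) -> (2,4) -> (1,4) -> (1,3) -> (1,2) -> (2,2) -> (3,2) -> (4,2) -> (5,2)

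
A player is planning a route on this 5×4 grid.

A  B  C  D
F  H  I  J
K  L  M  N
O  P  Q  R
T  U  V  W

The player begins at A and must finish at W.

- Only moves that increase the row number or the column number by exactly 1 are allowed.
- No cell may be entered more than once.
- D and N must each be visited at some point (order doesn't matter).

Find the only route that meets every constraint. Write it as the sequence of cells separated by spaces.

Moves only go right or down, so the column and row indices never decrease.
Route from A: 3× right (reaching D), 4× down (reaching W) — 7 moves in all.
Check: all required cells visited.

A B C D J N R W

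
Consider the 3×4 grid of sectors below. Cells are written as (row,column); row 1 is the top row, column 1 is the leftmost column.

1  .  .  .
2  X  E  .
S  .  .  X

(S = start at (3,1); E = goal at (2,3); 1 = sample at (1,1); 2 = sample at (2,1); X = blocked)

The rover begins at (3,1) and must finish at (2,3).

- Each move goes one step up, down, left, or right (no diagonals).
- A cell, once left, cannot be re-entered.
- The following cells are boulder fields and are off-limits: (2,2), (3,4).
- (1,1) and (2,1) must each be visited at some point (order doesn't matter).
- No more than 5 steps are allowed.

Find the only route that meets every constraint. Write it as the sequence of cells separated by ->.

(3,1) -> (2,1) -> (1,1) -> (1,2) -> (1,3) -> (2,3)

The budget equals the shortest possible length, so every move has to be on a shortest route through the required cells.
Route from (3,1): up 2 to (1,1), right 2 to (1,3), down 1 to (2,3) — 5 moves in all.
Check: all required cells visited; 5 ≤ 5 moves.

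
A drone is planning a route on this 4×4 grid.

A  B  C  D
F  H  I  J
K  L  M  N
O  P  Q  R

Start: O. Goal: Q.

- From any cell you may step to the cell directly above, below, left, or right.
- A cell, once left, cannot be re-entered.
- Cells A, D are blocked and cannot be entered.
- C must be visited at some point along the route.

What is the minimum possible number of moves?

Any route passes through C somewhere between O and Q. Summing Manhattan distances along the two legs (O → C → Q) gives a lower bound of 5 + 3 = 8 moves.
A route of 8 moves achieves this: O → K → F → H → B → C → I → M → Q.
Since 8 matches the lower bound, it is optimal.

8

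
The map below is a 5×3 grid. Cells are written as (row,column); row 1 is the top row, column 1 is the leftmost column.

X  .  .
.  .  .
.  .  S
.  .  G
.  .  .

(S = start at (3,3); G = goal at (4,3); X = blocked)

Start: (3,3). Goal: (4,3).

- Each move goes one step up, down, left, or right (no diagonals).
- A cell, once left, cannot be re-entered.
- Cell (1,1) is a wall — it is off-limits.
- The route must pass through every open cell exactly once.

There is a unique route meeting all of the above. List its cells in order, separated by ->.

(3,3) -> (2,3) -> (1,3) -> (1,2) -> (2,2) -> (2,1) -> (3,1) -> (3,2) -> (4,2) -> (4,1) -> (5,1) -> (5,2) -> (5,3) -> (4,3)

Need to visit all 14 open cells exactly once, starting at (3,3) and ending at (4,3).
Cell (2,1) has only two open neighbours ((3,1) and (2,2)), so the path must pass straight through it: one of those is the cell it's entered from and the other is where it exits.
Route from (3,3): 2× up (reaching (1,3)), left to (1,2), down to (2,2), left to (2,1), down to (3,1), right to (3,2), down to (4,2), left to (4,1), down to (5,1), 2× right (reaching (5,3)), up to (4,3) — 13 moves in all.
Check: all 14 open cells covered.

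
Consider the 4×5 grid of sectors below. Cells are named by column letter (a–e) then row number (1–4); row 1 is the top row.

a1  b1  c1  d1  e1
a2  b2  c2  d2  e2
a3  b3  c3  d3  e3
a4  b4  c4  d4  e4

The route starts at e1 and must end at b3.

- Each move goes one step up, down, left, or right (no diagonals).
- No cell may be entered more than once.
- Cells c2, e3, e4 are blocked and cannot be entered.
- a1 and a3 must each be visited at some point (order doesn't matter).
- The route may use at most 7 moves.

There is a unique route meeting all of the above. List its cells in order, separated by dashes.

Any route must reach a1 and a3 and still end at b3 within 7 moves, so the order of the required stops is forced.
Route from e1: left 4 to a1, down 2 to a3, right 1 to b3 — 7 moves in all.
Check: all required cells visited; 7 ≤ 7 moves.

e1 - d1 - c1 - b1 - a1 - a2 - a3 - b3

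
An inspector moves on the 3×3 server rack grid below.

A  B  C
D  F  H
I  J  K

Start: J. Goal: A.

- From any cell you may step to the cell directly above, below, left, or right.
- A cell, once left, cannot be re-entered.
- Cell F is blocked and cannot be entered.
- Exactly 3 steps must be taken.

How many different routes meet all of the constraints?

Need simple routes of exactly 3 moves from J to A (Manhattan distance 3, so 0 moves are spent on a detour and 0 undoing it).
Enumerating: J I D A.
That gives 1 route.

1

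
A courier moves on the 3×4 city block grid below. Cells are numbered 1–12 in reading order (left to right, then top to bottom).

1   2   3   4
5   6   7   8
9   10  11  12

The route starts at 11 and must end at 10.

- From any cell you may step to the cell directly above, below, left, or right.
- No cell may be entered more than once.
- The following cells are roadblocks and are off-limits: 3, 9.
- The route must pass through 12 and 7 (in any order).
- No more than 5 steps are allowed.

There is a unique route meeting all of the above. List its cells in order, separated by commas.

11, 12, 8, 7, 6, 10

The budget equals the shortest possible length, so every move has to be on a shortest route through the required cells.
Route from 11: right 1 to 12, up 1 to 8, left 2 to 6, down 1 to 10 — 5 moves in all.
Check: all required cells visited; 5 ≤ 5 moves.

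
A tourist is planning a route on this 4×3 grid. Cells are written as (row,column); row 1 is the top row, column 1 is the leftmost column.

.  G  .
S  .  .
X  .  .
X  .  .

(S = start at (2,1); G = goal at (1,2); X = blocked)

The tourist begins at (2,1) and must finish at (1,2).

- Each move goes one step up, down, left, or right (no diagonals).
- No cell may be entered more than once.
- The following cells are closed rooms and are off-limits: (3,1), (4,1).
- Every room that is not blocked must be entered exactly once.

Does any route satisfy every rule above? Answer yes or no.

no

Colour the cells like a checkerboard: each orthogonal step flips colour, so a Hamiltonian route alternates colours. Here there are 5 cells of one colour and 5 of the other, with start on the same colour as the goal — the counts and endpoints can't be arranged into an alternating sequence of length 10, so no Hamiltonian route exists.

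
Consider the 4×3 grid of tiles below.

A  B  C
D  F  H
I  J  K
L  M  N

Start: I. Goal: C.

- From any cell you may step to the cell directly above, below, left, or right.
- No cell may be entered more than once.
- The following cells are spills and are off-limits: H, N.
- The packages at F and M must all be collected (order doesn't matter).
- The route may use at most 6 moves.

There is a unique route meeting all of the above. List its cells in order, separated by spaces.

I L M J F B C

The 6-move cap with required stops at F, M leaves no slack for detours.
Route from I: down to L, right to M, 3× up (reaching B), right to C — 6 moves in all.
Check: all required cells visited; 6 ≤ 6 moves.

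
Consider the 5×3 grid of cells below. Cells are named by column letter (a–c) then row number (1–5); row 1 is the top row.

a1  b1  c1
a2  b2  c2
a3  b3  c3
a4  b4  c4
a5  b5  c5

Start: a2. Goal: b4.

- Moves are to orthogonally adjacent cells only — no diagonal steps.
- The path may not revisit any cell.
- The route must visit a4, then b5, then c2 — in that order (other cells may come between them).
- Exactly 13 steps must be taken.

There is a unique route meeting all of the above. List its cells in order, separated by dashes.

a2 - a3 - a4 - a5 - b5 - c5 - c4 - c3 - c2 - c1 - b1 - b2 - b3 - b4

The waypoints must appear in the order a4, b5, c2, with no cell reused.
Route from a2: 3× down (reaching a5), 2× right (reaching c5), 4× up (reaching c1), left to b1, 3× down (reaching b4) — 13 moves in all.
Check: order respected (a4 at step 2, b5 at step 4, c2 at step 8); 13 moves as required.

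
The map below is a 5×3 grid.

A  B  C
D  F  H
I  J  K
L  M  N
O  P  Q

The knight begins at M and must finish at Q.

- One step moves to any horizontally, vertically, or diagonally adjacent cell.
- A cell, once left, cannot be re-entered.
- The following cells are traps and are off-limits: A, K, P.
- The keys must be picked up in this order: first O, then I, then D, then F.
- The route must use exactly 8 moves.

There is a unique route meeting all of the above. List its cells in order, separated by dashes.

M - O - L - I - D - F - J - N - Q

The waypoints must appear in the order O, I, D, F, with no cell reused.
Route from M: down-left to O, 3× up (reaching D), right to F, down to J, down-right to N, down to Q — 8 moves in all.
Check: order respected (O at step 1, I at step 3, D at step 4, F at step 5); 8 moves as required.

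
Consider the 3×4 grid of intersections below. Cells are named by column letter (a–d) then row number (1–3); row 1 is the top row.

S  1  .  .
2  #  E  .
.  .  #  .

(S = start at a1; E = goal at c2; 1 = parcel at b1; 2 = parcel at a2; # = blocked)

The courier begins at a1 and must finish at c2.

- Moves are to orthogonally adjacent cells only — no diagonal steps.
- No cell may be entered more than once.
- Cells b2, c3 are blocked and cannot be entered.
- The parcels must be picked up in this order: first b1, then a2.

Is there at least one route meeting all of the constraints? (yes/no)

Every way from a2 onward to c2 runs back through a1, which the route has already used — so it cannot be completed without a revisit.

no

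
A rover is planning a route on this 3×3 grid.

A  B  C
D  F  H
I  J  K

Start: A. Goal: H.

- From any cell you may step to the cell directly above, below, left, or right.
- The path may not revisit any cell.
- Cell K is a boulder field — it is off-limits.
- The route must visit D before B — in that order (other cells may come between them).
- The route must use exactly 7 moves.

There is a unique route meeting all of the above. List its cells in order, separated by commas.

A, D, I, J, F, B, C, H

The waypoints must appear in the order D, B, with no cell reused.
Route from A: down 2 to I, right 1 to J, up 2 to B, right 1 to C, down 1 to H — 7 moves in all.
Check: order respected (D at step 1, B at step 5); 7 moves as required.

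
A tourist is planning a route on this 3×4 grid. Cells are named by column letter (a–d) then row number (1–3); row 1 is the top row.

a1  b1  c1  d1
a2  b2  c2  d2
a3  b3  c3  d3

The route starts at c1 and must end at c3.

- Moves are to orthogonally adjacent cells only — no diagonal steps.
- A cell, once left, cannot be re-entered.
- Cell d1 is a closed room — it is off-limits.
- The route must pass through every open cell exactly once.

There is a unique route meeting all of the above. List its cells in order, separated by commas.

c1, b1, a1, a2, a3, b3, b2, c2, d2, d3, c3

Need to visit all 11 open cells exactly once, starting at c1 and ending at c3.
Route from c1: 2× left (reaching a1), 2× down (reaching a3), right to b3, up to b2, 2× right (reaching d2), down to d3, left to c3 — 10 moves in all.
Check: all 11 open cells covered.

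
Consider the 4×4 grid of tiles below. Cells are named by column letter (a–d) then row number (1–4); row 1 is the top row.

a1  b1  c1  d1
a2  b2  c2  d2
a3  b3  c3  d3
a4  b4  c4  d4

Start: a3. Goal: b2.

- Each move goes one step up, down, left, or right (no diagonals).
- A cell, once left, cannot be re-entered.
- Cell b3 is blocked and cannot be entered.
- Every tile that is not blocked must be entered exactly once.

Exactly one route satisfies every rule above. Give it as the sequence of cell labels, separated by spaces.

Need to visit all 15 open cells exactly once, starting at a3 and ending at b2.
Cell a1 has only two open neighbours (a2 and b1), so the path must pass straight through it: one of those is the cell it's entered from and the other is where it exits.
Route from a3: down to a4, 3× right (reaching d4), up to d3, left to c3, up to c2, right to d2, up to d1, 3× left (reaching a1), down to a2, right to b2 — 14 moves in all.
Check: all 15 open cells covered.

a3 a4 b4 c4 d4 d3 c3 c2 d2 d1 c1 b1 a1 a2 b2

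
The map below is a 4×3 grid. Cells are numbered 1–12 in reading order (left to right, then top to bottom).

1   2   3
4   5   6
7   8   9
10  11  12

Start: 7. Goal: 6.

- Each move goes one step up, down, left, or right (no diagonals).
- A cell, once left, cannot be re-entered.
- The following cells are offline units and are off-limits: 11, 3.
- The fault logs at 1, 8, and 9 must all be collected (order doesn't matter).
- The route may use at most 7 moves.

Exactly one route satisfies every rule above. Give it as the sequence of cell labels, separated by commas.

The 7-move cap with required stops at 1, 8, 9 leaves no slack for detours.
Route from 7: up 2 to 1, right 1 to 2, down 2 to 8, right 1 to 9, up 1 to 6 — 7 moves in all.
Check: all required cells visited; 7 ≤ 7 moves.

7, 4, 1, 2, 5, 8, 9, 6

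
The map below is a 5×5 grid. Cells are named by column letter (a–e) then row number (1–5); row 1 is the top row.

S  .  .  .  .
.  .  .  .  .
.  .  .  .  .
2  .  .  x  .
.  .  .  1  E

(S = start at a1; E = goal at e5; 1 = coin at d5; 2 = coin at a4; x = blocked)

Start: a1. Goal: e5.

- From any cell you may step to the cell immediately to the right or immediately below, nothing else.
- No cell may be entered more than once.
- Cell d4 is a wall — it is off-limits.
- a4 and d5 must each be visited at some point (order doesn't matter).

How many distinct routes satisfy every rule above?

3

A right/down-only route from a1 to e5 makes exactly 4 down-moves and 4 right-moves in some order.
With no other constraints that would be C(8,4) = 70 routes.
A monotone route can only reach the required cells in the order a4, d5, so split there and multiply the segment counts (each segment already excludes blocked cells): a1→a4: 1; a4→d5: 3; d5→e5: 1; product = 3.
That gives 3 routes.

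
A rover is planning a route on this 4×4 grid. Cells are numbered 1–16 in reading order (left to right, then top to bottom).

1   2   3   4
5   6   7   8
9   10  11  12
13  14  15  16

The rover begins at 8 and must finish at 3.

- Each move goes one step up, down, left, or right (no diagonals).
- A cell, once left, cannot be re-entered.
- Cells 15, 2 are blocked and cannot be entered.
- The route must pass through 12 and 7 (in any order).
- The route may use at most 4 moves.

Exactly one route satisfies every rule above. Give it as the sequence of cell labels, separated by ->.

8 -> 12 -> 11 -> 7 -> 3

Any route must reach 12 and 7 and still end at 3 within 4 moves, so the order of the required stops is forced.
Route from 8: down 1 to 12, left 1 to 11, up 2 to 3 — 4 moves in all.
Check: all required cells visited; 4 ≤ 4 moves.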